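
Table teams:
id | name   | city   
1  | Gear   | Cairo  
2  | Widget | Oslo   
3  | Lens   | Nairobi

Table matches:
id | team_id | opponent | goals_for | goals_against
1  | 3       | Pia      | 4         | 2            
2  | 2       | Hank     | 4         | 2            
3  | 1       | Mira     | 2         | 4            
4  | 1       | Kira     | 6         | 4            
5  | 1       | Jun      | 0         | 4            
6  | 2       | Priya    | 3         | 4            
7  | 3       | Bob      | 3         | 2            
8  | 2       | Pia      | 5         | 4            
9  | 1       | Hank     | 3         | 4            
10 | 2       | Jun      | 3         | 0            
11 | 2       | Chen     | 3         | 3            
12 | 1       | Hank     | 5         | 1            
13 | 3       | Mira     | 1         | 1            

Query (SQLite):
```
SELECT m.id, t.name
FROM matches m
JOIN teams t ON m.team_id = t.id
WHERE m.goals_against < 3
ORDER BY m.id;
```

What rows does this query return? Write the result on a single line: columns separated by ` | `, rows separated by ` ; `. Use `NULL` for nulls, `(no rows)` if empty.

Each matches row matches the teams row where team_id = teams.id.
Then keep rows with m.goals_against < 3.

1 | Lens ; 2 | Widget ; 7 | Lens ; 10 | Widget ; 12 | Gear ; 13 | Lens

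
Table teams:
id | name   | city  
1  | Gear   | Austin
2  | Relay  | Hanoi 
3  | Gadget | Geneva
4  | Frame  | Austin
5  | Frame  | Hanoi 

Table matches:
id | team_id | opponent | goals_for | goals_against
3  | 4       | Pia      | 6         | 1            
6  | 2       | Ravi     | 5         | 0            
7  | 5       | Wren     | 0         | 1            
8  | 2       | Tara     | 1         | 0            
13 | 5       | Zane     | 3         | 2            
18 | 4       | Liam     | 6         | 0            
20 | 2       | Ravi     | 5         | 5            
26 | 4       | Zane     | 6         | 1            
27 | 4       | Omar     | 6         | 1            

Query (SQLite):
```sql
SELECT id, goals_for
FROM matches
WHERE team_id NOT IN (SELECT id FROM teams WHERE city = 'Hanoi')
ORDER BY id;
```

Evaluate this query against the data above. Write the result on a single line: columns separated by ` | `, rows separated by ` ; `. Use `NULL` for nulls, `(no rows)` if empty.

3 | 6 ; 18 | 6 ; 26 | 6 ; 27 | 6

Inner query: teams.id where city = 'Hanoi'.
Outer: keep matches rows whose team_id is not in that set.
Inner query → {2, 5}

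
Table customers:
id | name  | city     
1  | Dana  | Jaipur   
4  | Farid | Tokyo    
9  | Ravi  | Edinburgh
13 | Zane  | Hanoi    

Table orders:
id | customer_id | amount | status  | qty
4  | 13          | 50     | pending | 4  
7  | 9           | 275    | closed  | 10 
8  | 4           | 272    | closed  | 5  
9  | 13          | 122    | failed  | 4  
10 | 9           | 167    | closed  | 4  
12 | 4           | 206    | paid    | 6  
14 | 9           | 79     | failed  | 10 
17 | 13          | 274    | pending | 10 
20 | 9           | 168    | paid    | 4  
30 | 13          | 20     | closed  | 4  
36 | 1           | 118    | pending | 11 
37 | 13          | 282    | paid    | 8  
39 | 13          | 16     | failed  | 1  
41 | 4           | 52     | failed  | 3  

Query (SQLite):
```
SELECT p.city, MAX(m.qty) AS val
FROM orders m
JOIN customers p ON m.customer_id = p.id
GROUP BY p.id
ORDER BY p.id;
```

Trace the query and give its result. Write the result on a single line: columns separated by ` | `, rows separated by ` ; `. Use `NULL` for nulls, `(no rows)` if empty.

Join each orders row to its customers via customer_id.
Group joined rows by customers.id; compute MAX(m.qty) per group.
  1: ids {36} → MAX(m.qty)=11
  4: ids {8, 12, 41} → MAX(m.qty)=6
  9: ids {7, 10, 14, 20} → MAX(m.qty)=10
  13: ids {4, 9, 17, 30, 37, 39} → MAX(m.qty)=10

Jaipur | 11 ; Tokyo | 6 ; Edinburgh | 10 ; Hanoi | 10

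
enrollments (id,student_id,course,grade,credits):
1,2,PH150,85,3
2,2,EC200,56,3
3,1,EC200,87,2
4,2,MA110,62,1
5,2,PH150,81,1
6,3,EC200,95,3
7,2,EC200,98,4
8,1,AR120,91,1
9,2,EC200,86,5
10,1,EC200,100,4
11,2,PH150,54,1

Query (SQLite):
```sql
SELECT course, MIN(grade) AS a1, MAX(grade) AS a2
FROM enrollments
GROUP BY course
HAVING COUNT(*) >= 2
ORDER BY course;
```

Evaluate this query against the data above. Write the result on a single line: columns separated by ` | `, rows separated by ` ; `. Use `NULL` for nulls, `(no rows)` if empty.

Group enrollments by course.
Per group compute: MIN(grade), MAX(grade).
HAVING: drop groups with fewer than 2 rows.
  AR120: ids {8} → MIN(grade)=91, MAX(grade)=91
  EC200: ids {2, 3, 6, 7, 9, 10} → MIN(grade)=56, MAX(grade)=100
  MA110: ids {4} → MIN(grade)=62, MAX(grade)=62
  PH150: ids {1, 5, 11} → MIN(grade)=54, MAX(grade)=85

EC200 | 56 | 100 ; PH150 | 54 | 85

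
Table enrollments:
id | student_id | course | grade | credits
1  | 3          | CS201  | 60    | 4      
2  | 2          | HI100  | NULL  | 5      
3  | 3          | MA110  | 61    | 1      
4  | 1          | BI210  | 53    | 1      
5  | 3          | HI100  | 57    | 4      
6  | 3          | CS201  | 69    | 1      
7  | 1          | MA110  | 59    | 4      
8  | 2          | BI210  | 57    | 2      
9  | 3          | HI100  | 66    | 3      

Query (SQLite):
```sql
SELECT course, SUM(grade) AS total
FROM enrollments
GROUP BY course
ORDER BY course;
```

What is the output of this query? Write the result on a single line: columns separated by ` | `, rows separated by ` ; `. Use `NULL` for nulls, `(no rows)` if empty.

Partition enrollments by course; compute SUM(grade) within each group.
  BI210: ids {4, 8} → SUM(grade)=110
  CS201: ids {1, 6} → SUM(grade)=129
  HI100: ids {2, 5, 9} → SUM(grade)=123
  MA110: ids {3, 7} → SUM(grade)=120

BI210 | 110 ; CS201 | 129 ; HI100 | 123 ; MA110 | 120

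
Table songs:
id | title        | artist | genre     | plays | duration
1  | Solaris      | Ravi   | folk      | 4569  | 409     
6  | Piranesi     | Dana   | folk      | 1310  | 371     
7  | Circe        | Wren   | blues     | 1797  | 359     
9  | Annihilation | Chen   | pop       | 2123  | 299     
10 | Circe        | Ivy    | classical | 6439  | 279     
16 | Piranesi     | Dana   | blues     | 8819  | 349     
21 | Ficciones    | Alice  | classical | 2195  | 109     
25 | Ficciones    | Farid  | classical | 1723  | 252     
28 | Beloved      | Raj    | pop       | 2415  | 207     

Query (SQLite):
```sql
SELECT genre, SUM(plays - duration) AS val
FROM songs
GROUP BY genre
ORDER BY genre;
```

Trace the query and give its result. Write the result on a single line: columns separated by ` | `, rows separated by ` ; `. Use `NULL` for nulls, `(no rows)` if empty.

For each row compute plays - duration.
Group by genre; take SUM of the expression per group.
  blues: ids {7, 16} → SUM(plays - duration)=9908
  classical: ids {10, 21, 25} → SUM(plays - duration)=9717
  folk: ids {1, 6} → SUM(plays - duration)=5099
  pop: ids {9, 28} → SUM(plays - duration)=4032

blues | 9908 ; classical | 9717 ; folk | 5099 ; pop | 4032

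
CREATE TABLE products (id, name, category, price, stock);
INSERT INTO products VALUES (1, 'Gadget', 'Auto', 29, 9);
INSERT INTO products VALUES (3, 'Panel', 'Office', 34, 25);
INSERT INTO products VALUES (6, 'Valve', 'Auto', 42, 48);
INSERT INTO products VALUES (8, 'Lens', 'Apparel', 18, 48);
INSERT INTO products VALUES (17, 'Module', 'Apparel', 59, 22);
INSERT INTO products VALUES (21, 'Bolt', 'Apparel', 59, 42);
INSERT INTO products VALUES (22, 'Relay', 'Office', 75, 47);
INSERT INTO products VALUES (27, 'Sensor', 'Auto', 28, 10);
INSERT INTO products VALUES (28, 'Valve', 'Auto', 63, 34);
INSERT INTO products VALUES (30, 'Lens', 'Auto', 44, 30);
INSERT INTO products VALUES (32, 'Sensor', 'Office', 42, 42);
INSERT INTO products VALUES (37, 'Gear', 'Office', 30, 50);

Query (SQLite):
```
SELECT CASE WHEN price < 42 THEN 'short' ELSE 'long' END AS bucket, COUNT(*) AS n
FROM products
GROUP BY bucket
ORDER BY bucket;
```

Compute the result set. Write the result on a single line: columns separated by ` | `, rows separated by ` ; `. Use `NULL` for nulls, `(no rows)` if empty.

Bucket rows by price < 42 → 'short' else 'long'; count each bucket.

long | 7 ; short | 5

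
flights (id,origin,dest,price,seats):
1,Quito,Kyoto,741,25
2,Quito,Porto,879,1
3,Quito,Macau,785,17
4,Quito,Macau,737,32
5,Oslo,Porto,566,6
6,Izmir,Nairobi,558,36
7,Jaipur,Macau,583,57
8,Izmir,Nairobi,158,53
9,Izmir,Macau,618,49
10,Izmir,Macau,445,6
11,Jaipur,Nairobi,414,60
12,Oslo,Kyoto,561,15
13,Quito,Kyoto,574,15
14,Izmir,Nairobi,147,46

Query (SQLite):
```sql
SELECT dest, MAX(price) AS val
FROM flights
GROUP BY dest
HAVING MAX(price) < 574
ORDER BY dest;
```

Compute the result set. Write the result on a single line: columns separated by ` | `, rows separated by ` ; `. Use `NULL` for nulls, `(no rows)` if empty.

Nairobi | 558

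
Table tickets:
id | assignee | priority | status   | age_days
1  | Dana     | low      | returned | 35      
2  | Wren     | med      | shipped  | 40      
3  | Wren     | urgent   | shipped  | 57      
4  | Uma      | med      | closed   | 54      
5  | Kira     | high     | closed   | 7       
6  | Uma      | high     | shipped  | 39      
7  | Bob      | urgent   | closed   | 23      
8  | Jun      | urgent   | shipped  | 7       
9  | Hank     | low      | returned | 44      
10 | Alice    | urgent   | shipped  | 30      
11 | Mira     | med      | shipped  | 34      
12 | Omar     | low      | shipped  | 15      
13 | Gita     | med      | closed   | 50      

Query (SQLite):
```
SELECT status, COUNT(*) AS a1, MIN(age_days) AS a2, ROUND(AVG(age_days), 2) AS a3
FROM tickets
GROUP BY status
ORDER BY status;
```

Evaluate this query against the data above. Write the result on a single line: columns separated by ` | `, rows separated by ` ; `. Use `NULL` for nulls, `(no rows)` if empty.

Group tickets by status.
Per group compute: COUNT(*), MIN(age_days), ROUND(AVG(age_days), 2).
  closed: ids {4, 5, 7, 13} → COUNT(*)=4, MIN(age_days)=7, ROUND(AVG(age_days), 2)=33.5
  returned: ids {1, 9} → COUNT(*)=2, MIN(age_days)=35, ROUND(AVG(age_days), 2)=39.5
  shipped: ids {2, 3, 6, 8, 10, 11, 12} → COUNT(*)=7, MIN(age_days)=7, ROUND(AVG(age_days), 2)=31.71

closed | 4 | 7 | 33.5 ; returned | 2 | 35 | 39.5 ; shipped | 7 | 7 | 31.71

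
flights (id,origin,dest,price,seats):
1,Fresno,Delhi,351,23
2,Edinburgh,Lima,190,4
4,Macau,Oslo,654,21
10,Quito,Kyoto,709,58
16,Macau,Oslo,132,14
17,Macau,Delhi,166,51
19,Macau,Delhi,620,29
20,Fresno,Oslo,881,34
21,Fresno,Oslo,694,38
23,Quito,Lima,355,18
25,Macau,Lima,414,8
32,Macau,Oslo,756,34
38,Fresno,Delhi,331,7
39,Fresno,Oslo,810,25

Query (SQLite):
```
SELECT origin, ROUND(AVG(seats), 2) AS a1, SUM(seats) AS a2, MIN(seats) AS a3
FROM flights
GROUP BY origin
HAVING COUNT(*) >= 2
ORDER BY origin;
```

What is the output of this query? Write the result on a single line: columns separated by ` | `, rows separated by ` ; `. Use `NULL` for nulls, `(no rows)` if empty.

Group flights by origin.
Per group compute: ROUND(AVG(seats), 2), SUM(seats), MIN(seats).
HAVING: drop groups with fewer than 2 rows.
  Edinburgh: ids {2} → ROUND(AVG(seats), 2)=4, SUM(seats)=4, MIN(seats)=4
  Fresno: ids {1, 20, 21, 38, 39} → ROUND(AVG(seats), 2)=25.4, SUM(seats)=127, MIN(seats)=7
  Macau: ids {4, 16, 17, 19, 25, 32} → ROUND(AVG(seats), 2)=26.17, SUM(seats)=157, MIN(seats)=8
  Quito: ids {10, 23} → ROUND(AVG(seats), 2)=38, SUM(seats)=76, MIN(seats)=18

Fresno | 25.4 | 127 | 7 ; Macau | 26.17 | 157 | 8 ; Quito | 38 | 76 | 18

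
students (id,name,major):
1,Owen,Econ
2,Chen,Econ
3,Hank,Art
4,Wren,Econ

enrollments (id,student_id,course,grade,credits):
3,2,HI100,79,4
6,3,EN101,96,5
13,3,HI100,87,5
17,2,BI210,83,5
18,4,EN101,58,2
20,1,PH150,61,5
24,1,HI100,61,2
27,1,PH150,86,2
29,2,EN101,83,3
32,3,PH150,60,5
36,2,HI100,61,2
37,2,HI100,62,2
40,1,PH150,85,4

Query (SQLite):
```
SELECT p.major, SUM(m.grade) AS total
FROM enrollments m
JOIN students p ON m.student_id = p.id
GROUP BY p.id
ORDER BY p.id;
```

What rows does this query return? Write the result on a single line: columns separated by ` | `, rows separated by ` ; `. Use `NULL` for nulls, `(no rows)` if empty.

Econ | 293 ; Econ | 368 ; Art | 243 ; Econ | 58

Join each enrollments row to its students via student_id.
Group joined rows by students.id; compute SUM(m.grade) per group.
  1: ids {20, 24, 27, 40} → SUM(m.grade)=293
  2: ids {3, 17, 29, 36, 37} → SUM(m.grade)=368
  3: ids {6, 13, 32} → SUM(m.grade)=243
  4: ids {18} → SUM(m.grade)=58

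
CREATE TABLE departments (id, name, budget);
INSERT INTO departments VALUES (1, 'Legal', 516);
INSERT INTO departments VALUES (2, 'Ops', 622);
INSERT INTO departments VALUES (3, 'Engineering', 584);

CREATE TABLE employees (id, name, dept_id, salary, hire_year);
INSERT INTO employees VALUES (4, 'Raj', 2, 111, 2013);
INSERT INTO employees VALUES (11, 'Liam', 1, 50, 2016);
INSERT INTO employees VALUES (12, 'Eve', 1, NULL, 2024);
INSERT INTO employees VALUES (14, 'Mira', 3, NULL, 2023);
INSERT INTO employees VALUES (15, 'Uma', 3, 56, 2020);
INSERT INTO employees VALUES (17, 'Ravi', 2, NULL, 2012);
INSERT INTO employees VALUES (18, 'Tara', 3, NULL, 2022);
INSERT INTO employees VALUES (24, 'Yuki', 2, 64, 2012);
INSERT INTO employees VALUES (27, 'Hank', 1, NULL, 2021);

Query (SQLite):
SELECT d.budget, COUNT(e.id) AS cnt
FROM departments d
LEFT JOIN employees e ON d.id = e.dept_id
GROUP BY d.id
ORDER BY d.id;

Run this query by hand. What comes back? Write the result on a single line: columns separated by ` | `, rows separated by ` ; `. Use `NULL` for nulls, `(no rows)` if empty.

LEFT JOIN keeps every departments row; unmatched ones get NULL for employees columns.
Group by departments.id and compute COUNT(e.id). COUNT(col) of an all-NULL group is 0.
  1: ids {11, 12, 27} → COUNT(e.id)=3
  2: ids {4, 17, 24} → COUNT(e.id)=3
  3: ids {14, 15, 18} → COUNT(e.id)=3

516 | 3 ; 622 | 3 ; 584 | 3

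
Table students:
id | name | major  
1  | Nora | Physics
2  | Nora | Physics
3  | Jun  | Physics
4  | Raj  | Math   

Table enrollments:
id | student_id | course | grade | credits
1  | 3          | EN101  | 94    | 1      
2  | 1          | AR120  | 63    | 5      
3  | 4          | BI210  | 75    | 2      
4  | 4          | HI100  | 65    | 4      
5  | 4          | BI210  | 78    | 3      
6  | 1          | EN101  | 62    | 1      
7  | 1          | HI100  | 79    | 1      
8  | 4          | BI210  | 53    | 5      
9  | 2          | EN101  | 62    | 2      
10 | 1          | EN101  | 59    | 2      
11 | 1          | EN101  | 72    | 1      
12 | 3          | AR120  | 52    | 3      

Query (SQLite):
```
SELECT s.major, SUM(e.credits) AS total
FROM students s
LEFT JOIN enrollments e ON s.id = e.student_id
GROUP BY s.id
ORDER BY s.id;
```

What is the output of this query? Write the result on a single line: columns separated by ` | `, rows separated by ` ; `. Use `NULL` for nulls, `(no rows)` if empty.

LEFT JOIN keeps every students row; unmatched ones get NULL for enrollments columns.
Group by students.id and compute SUM(e.credits). SUM over an all-NULL group is NULL.
  1: ids {2, 6, 7, 10, 11} → SUM(e.credits)=10
  2: ids {9} → SUM(e.credits)=2
  3: ids {1, 12} → SUM(e.credits)=4
  4: ids {3, 4, 5, 8} → SUM(e.credits)=14

Physics | 10 ; Physics | 2 ; Physics | 4 ; Math | 14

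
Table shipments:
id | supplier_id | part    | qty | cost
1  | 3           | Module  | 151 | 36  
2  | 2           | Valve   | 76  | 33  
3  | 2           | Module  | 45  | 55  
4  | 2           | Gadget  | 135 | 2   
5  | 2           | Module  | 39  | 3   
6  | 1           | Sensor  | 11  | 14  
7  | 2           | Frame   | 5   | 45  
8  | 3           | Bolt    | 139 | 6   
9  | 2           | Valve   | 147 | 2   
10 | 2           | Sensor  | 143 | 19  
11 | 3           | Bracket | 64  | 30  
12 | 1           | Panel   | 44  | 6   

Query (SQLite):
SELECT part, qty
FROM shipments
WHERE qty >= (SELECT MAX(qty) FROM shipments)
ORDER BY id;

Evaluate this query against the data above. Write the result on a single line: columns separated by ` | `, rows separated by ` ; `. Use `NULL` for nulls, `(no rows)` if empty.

Scalar subquery: MAX(qty) over all shipments rows = 151.
Keep rows where qty >= that value.

Module | 151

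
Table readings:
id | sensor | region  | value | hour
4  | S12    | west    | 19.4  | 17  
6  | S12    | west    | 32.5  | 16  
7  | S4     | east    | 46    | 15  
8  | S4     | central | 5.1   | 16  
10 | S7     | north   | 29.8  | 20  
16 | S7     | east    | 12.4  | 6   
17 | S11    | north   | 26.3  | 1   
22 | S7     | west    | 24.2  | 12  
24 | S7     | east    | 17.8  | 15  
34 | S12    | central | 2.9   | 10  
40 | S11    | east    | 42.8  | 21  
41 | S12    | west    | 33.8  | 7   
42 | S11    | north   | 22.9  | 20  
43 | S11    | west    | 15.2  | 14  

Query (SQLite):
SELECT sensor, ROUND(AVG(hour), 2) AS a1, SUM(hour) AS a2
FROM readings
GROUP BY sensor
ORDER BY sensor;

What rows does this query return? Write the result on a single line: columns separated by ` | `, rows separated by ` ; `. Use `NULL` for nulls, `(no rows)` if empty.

Group readings by sensor.
Per group compute: ROUND(AVG(hour), 2), SUM(hour).
  S11: ids {17, 40, 42, 43} → ROUND(AVG(hour), 2)=14, SUM(hour)=56
  S12: ids {4, 6, 34, 41} → ROUND(AVG(hour), 2)=12.5, SUM(hour)=50
  S4: ids {7, 8} → ROUND(AVG(hour), 2)=15.5, SUM(hour)=31
  S7: ids {10, 16, 22, 24} → ROUND(AVG(hour), 2)=13.25, SUM(hour)=53

S11 | 14 | 56 ; S12 | 12.5 | 50 ; S4 | 15.5 | 31 ; S7 | 13.25 | 53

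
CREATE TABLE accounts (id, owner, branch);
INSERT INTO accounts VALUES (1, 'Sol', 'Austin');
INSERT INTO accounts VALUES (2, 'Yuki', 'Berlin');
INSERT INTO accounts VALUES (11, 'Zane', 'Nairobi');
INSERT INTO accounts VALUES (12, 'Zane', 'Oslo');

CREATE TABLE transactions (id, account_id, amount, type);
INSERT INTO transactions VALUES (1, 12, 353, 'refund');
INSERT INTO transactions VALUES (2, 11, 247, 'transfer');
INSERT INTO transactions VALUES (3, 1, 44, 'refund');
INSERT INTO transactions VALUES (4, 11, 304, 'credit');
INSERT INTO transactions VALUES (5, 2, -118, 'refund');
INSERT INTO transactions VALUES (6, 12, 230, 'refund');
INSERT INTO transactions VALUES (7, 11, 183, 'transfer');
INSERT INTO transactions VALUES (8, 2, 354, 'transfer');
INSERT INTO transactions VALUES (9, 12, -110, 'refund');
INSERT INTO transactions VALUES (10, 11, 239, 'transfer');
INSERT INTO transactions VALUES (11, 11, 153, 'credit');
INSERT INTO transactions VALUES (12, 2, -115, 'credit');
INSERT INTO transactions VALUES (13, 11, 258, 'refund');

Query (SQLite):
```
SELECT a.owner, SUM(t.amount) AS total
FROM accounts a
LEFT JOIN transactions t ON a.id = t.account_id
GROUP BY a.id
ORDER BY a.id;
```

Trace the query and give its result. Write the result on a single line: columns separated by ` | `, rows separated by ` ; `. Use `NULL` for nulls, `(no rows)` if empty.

Sol | 44 ; Yuki | 121 ; Zane | 1384 ; Zane | 473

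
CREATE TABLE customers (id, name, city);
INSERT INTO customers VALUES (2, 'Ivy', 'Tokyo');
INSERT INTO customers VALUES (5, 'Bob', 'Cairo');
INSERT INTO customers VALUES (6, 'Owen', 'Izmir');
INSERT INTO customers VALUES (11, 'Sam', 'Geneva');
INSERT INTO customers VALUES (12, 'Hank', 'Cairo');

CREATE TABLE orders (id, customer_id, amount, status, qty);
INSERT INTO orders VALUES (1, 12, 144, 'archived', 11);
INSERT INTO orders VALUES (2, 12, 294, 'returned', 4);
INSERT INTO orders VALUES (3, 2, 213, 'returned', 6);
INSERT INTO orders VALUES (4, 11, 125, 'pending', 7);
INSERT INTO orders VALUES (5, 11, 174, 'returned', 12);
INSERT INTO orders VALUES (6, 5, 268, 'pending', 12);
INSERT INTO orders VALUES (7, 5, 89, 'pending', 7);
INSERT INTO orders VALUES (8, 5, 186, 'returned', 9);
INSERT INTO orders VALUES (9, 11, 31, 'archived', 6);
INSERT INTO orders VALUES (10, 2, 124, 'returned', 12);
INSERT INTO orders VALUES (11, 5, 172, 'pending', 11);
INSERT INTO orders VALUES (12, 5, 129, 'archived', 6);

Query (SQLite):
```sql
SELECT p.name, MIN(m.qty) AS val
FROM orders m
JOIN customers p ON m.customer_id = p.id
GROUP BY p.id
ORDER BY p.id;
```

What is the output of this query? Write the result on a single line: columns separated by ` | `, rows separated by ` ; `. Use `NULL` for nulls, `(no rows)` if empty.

Join each orders row to its customers via customer_id.
Group joined rows by customers.id; compute MIN(m.qty) per group.
  2: ids {3, 10} → MIN(m.qty)=6
  5: ids {6, 7, 8, 11, 12} → MIN(m.qty)=6
  11: ids {4, 5, 9} → MIN(m.qty)=6
  12: ids {1, 2} → MIN(m.qty)=4

Ivy | 6 ; Bob | 6 ; Sam | 6 ; Hank | 4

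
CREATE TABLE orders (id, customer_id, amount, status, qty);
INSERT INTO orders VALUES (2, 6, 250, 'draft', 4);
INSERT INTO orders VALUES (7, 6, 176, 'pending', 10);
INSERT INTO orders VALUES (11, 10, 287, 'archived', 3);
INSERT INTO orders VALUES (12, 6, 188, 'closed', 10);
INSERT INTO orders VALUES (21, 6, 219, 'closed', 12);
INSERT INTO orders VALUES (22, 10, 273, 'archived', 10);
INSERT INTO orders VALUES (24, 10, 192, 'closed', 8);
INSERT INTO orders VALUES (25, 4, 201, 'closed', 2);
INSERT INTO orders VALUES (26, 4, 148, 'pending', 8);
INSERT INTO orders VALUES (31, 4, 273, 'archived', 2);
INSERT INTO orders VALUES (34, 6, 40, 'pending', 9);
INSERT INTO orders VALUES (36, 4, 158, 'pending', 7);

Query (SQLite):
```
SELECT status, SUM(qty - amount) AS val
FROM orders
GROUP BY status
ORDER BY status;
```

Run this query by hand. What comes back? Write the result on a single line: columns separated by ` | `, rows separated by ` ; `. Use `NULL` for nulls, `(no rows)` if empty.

For each row compute qty - amount.
Group by status; take SUM of the expression per group.
  archived: ids {11, 22, 31} → SUM(qty - amount)=-818
  closed: ids {12, 21, 24, 25} → SUM(qty - amount)=-768
  draft: ids {2} → SUM(qty - amount)=-246
  pending: ids {7, 26, 34, 36} → SUM(qty - amount)=-488

archived | -818 ; closed | -768 ; draft | -246 ; pending | -488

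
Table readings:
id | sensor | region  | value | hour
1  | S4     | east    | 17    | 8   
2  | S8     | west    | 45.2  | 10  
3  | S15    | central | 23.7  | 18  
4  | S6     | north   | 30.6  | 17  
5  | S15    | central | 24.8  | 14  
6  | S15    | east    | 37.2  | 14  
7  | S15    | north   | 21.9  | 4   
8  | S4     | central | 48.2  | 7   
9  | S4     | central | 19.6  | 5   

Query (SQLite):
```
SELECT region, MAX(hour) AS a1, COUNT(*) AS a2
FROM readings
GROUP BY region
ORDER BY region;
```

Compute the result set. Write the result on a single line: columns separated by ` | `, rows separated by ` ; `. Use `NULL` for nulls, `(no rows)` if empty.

central | 18 | 4 ; east | 14 | 2 ; north | 17 | 2 ; west | 10 | 1

Group readings by region.
Per group compute: MAX(hour), COUNT(*).
  central: ids {3, 5, 8, 9} → MAX(hour)=18, COUNT(*)=4
  east: ids {1, 6} → MAX(hour)=14, COUNT(*)=2
  north: ids {4, 7} → MAX(hour)=17, COUNT(*)=2
  west: ids {2} → MAX(hour)=10, COUNT(*)=1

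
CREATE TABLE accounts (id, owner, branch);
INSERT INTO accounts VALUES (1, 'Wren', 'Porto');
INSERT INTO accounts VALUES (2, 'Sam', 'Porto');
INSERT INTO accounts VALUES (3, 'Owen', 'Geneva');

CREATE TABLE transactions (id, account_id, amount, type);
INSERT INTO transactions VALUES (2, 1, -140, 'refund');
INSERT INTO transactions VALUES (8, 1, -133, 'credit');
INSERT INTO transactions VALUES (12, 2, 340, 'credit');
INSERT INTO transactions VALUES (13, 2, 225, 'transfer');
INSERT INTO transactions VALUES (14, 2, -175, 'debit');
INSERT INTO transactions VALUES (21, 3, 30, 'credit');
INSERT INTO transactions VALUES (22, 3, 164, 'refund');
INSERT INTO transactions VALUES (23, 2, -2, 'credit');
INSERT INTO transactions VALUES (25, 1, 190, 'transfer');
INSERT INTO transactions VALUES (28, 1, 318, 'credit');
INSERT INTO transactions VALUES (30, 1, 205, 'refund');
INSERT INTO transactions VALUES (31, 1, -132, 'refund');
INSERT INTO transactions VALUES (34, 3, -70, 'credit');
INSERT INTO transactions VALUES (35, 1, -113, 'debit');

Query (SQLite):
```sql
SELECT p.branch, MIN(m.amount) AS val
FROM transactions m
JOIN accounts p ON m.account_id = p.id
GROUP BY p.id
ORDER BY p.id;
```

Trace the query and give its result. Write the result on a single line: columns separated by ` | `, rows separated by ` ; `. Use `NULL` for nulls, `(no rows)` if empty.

Porto | -140 ; Porto | -175 ; Geneva | -70

Join each transactions row to its accounts via account_id.
Group joined rows by accounts.id; compute MIN(m.amount) per group.
  1: ids {2, 8, 25, 28, 30, 31, 35} → MIN(m.amount)=-140
  2: ids {12, 13, 14, 23} → MIN(m.amount)=-175
  3: ids {21, 22, 34} → MIN(m.amount)=-70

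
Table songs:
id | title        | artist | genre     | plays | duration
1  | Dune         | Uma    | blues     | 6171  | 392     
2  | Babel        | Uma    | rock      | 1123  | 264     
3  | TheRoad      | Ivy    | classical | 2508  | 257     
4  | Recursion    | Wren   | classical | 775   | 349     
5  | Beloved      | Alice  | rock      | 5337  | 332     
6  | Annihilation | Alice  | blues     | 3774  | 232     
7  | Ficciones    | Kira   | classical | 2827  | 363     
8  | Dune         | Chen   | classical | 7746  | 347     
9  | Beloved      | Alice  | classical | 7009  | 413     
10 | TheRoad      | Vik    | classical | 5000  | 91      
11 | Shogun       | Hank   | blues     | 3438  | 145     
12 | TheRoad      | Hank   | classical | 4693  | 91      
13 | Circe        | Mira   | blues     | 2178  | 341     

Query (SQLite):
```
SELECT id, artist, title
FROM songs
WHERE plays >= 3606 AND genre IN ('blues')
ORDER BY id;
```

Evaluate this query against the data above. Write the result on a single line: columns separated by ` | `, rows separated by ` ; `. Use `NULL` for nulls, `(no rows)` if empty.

plays >= 3606: ids {1, 5, 6, 8, 9, 10, 12}
genre IN ('blues'): ids {1, 6, 11, 13}
Combine with AND.

1 | Uma | Dune ; 6 | Alice | Annihilation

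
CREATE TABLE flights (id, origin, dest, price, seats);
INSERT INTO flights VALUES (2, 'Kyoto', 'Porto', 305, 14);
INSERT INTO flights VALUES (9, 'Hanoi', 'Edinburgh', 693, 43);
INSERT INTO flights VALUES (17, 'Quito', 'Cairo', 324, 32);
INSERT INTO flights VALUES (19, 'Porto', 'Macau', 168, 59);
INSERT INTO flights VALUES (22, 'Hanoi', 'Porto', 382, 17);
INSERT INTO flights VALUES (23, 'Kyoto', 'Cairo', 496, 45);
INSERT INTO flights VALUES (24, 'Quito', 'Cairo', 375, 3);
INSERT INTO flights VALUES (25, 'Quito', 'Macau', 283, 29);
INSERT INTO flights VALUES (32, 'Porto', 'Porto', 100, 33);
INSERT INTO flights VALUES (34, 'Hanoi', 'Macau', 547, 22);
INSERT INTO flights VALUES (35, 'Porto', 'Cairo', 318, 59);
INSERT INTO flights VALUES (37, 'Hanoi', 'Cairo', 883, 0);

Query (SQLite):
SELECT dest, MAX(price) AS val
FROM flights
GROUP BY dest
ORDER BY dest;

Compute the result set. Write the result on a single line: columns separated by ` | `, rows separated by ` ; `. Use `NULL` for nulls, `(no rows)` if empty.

Partition flights by dest; compute MAX(price) within each group.
  Cairo: ids {17, 23, 24, 35, 37} → MAX(price)=883
  Edinburgh: ids {9} → MAX(price)=693
  Macau: ids {19, 25, 34} → MAX(price)=547
  Porto: ids {2, 22, 32} → MAX(price)=382

Cairo | 883 ; Edinburgh | 693 ; Macau | 547 ; Porto | 382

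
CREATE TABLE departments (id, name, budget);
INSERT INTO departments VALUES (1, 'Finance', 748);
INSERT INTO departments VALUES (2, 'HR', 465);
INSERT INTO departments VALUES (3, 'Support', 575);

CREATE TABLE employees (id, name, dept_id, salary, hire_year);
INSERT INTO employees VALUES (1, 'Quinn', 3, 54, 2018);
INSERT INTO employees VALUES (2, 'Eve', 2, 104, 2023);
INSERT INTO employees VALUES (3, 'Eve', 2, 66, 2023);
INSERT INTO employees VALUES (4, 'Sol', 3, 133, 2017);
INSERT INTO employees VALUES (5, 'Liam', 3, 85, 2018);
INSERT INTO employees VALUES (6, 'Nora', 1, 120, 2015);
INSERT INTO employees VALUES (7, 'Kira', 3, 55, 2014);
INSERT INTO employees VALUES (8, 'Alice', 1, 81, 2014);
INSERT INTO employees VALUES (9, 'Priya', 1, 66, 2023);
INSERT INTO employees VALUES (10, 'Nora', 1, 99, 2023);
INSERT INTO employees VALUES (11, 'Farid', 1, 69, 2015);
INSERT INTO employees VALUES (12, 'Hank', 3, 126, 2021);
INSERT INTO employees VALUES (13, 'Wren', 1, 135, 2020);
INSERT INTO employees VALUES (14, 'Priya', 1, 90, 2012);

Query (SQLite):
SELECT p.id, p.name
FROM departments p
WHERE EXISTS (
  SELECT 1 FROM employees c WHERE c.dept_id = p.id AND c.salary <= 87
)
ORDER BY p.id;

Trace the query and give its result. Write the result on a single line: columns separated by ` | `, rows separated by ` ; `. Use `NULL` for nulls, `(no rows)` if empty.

1 | Finance ; 2 | HR ; 3 | Support

For each departments row, check whether any employees with matching dept_id has salary <= 87.
Keep rows where that is true.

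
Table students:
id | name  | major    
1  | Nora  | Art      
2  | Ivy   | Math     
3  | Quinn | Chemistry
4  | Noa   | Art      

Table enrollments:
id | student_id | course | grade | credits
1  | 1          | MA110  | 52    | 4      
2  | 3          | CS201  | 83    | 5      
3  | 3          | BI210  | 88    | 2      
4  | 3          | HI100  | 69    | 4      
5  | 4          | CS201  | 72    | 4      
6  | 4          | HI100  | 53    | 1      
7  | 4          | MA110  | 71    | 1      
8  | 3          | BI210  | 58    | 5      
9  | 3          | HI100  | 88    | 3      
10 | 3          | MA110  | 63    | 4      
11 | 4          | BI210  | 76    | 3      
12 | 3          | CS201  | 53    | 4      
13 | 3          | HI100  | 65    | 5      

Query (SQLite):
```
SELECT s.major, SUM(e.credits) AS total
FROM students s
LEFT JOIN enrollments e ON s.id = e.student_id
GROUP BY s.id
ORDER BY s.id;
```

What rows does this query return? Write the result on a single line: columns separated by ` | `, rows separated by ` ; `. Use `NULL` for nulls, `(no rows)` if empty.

LEFT JOIN keeps every students row; unmatched ones get NULL for enrollments columns.
Group by students.id and compute SUM(e.credits). SUM over an all-NULL group is NULL.
  1: ids {1} → SUM(e.credits)=4
  2: ids {—} → SUM(e.credits)=NULL
  3: ids {2, 3, 4, 8, 9, 10, 12, 13} → SUM(e.credits)=32
  4: ids {5, 6, 7, 11} → SUM(e.credits)=9

Art | 4 ; Math | NULL ; Chemistry | 32 ; Art | 9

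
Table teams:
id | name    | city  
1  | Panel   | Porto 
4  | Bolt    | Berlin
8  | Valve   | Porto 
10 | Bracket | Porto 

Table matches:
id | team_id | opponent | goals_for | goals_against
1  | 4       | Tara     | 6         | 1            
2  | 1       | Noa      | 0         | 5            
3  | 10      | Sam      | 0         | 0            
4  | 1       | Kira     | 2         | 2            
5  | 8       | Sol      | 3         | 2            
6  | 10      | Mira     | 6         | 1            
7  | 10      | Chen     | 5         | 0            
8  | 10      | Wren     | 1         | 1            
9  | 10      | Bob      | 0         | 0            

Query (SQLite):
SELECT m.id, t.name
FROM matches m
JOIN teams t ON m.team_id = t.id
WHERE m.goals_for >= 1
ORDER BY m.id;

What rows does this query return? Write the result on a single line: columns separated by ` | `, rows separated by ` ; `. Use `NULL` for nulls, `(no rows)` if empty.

1 | Bolt ; 4 | Panel ; 5 | Valve ; 6 | Bracket ; 7 | Bracket ; 8 | Bracket

Each matches row matches the teams row where team_id = teams.id.
Then keep rows with m.goals_for >= 1.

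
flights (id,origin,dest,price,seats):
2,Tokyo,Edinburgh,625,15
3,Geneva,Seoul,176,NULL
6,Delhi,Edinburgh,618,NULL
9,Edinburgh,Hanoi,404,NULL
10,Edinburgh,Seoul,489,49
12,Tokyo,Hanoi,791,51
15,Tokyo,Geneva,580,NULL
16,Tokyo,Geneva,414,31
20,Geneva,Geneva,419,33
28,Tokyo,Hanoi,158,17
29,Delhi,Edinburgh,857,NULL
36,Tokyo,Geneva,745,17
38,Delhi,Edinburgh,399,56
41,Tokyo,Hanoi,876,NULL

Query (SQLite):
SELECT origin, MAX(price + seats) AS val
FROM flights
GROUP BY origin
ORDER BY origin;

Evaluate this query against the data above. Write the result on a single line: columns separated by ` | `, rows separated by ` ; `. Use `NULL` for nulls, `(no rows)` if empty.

Delhi | 455 ; Edinburgh | 538 ; Geneva | 452 ; Tokyo | 842

For each row compute price + seats.
Group by origin; take MAX of the expression per group.
  Delhi: ids {6, 29, 38} → MAX(price + seats)=455
  Edinburgh: ids {9, 10} → MAX(price + seats)=538
  Geneva: ids {3, 20} → MAX(price + seats)=452
  Tokyo: ids {2, 12, 15, 16, 28, 36, 41} → MAX(price + seats)=842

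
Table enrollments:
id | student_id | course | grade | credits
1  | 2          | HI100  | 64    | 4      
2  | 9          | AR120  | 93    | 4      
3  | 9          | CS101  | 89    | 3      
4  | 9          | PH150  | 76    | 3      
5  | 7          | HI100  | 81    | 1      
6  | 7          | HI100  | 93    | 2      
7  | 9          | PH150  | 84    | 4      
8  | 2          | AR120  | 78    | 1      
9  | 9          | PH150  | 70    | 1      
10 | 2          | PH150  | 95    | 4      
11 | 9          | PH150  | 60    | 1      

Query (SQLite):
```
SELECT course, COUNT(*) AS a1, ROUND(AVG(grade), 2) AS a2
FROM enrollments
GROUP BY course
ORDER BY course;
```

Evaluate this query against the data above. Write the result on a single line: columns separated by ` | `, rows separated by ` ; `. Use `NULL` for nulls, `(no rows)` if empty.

AR120 | 2 | 85.5 ; CS101 | 1 | 89 ; HI100 | 3 | 79.33 ; PH150 | 5 | 77

Group enrollments by course.
Per group compute: COUNT(*), ROUND(AVG(grade), 2).
  AR120: ids {2, 8} → COUNT(*)=2, ROUND(AVG(grade), 2)=85.5
  CS101: ids {3} → COUNT(*)=1, ROUND(AVG(grade), 2)=89
  HI100: ids {1, 5, 6} → COUNT(*)=3, ROUND(AVG(grade), 2)=79.33
  PH150: ids {4, 7, 9, 10, 11} → COUNT(*)=5, ROUND(AVG(grade), 2)=77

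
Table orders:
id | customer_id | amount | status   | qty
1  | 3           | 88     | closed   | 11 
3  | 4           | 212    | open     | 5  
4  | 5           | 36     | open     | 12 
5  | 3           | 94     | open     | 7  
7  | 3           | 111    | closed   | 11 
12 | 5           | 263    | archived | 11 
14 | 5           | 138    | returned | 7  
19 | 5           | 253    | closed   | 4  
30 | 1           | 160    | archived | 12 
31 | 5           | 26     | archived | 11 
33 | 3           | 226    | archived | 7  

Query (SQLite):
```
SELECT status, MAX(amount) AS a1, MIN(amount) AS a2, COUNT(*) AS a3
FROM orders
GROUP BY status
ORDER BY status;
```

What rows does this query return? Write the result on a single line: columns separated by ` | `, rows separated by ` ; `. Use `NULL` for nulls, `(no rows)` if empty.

archived | 263 | 26 | 4 ; closed | 253 | 88 | 3 ; open | 212 | 36 | 3 ; returned | 138 | 138 | 1

Group orders by status.
Per group compute: MAX(amount), MIN(amount), COUNT(*).
  archived: ids {12, 30, 31, 33} → MAX(amount)=263, MIN(amount)=26, COUNT(*)=4
  closed: ids {1, 7, 19} → MAX(amount)=253, MIN(amount)=88, COUNT(*)=3
  open: ids {3, 4, 5} → MAX(amount)=212, MIN(amount)=36, COUNT(*)=3
  returned: ids {14} → MAX(amount)=138, MIN(amount)=138, COUNT(*)=1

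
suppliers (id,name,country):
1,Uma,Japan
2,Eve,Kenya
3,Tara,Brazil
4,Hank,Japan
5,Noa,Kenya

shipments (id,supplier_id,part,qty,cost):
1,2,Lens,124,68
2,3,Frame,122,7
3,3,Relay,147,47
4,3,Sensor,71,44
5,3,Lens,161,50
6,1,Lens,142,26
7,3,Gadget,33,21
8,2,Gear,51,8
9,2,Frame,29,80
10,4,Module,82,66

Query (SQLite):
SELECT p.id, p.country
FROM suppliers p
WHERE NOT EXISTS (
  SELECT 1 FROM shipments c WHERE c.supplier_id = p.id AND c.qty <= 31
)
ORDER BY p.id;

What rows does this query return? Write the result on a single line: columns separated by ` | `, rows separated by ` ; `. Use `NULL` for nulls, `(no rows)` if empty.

1 | Japan ; 3 | Brazil ; 4 | Japan ; 5 | Kenya

For each suppliers row, check whether any shipments with matching supplier_id has qty <= 31.
Keep rows where that is false.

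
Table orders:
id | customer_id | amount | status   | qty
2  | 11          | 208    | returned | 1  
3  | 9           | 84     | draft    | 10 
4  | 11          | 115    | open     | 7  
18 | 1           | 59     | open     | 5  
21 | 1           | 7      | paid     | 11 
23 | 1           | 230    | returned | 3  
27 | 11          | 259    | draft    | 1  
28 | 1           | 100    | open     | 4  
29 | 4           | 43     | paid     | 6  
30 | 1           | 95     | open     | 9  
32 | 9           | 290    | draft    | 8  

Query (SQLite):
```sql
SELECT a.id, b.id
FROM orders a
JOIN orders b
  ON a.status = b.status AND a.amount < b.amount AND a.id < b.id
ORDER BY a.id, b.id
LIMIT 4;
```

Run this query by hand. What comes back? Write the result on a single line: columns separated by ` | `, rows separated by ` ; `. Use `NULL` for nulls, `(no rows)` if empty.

2 | 23 ; 3 | 27 ; 3 | 32 ; 18 | 28

Pairs (a,b) with same status, a.amount < b.amount, a.id < b.id.
status groups: draft:{3,27,32} open:{4,18,28,30} paid:{21,29} returned:{2,23}
Ordered by (a.id, b.id); first 4.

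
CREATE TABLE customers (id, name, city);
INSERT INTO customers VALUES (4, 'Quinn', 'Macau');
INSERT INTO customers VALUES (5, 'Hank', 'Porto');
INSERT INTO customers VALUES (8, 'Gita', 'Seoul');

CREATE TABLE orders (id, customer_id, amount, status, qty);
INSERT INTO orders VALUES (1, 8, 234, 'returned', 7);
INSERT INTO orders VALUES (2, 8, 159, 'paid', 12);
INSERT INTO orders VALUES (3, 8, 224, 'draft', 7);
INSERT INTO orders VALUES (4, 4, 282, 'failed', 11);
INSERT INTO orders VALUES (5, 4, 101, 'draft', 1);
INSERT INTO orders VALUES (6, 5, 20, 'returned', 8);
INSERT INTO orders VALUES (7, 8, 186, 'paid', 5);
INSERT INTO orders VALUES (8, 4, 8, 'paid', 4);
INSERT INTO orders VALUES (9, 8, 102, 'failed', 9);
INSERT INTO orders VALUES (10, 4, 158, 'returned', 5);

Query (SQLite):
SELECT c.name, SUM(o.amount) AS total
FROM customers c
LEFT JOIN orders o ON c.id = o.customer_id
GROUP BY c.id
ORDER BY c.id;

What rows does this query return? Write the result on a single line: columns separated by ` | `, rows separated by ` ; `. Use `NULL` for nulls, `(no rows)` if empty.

Quinn | 549 ; Hank | 20 ; Gita | 905

LEFT JOIN keeps every customers row; unmatched ones get NULL for orders columns.
Group by customers.id and compute SUM(o.amount). SUM over an all-NULL group is NULL.
  4: ids {4, 5, 8, 10} → SUM(o.amount)=549
  5: ids {6} → SUM(o.amount)=20
  8: ids {1, 2, 3, 7, 9} → SUM(o.amount)=905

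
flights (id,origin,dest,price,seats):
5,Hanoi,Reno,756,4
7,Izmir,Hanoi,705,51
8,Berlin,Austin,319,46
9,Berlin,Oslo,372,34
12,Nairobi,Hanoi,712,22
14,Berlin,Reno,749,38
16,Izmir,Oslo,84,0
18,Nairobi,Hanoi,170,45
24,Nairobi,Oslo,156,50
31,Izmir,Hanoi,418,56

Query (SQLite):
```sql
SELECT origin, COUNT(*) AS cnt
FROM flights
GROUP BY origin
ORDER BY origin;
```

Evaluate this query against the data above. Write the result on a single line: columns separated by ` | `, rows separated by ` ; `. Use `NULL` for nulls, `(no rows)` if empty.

Partition flights by origin; compute COUNT(*) within each group.
  Berlin: ids {8, 9, 14} → COUNT(*)=3
  Hanoi: ids {5} → COUNT(*)=1
  Izmir: ids {7, 16, 31} → COUNT(*)=3
  Nairobi: ids {12, 18, 24} → COUNT(*)=3

Berlin | 3 ; Hanoi | 1 ; Izmir | 3 ; Nairobi | 3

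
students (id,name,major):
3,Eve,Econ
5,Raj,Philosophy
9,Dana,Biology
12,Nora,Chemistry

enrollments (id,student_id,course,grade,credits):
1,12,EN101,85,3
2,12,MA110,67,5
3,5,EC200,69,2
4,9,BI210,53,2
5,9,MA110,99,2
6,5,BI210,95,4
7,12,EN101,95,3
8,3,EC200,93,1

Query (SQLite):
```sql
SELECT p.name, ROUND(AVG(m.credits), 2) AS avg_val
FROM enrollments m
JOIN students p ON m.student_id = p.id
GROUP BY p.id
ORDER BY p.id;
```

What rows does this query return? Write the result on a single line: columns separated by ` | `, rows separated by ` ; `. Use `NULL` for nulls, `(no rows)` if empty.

Join each enrollments row to its students via student_id.
Group joined rows by students.id; compute ROUND(AVG(m.credits), 2) per group.
  3: ids {8} → ROUND(AVG(m.credits), 2)=1
  5: ids {3, 6} → ROUND(AVG(m.credits), 2)=3
  9: ids {4, 5} → ROUND(AVG(m.credits), 2)=2
  12: ids {1, 2, 7} → ROUND(AVG(m.credits), 2)=3.67

Eve | 1 ; Raj | 3 ; Dana | 2 ; Nora | 3.67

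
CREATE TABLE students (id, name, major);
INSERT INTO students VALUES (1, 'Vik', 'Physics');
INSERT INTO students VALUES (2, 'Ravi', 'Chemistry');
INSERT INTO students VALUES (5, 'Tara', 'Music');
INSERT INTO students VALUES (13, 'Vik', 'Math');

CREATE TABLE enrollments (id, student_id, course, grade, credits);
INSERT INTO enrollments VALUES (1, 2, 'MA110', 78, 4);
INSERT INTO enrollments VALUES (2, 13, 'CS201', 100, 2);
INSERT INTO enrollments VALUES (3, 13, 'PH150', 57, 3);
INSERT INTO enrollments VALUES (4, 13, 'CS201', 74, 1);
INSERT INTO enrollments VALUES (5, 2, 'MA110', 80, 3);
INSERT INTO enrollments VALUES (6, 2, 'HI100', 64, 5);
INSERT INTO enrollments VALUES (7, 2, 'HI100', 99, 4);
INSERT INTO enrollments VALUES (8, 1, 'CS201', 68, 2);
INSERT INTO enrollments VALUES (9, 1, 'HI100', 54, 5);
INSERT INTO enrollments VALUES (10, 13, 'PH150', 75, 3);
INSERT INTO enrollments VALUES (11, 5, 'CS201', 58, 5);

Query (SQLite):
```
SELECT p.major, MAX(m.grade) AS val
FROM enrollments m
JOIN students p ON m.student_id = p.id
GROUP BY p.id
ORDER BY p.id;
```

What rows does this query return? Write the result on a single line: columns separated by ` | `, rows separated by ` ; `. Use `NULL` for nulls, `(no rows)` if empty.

Physics | 68 ; Chemistry | 99 ; Music | 58 ; Math | 100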